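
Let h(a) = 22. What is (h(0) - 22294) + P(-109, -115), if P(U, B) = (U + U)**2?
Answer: 25252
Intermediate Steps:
P(U, B) = 4*U**2 (P(U, B) = (2*U)**2 = 4*U**2)
(h(0) - 22294) + P(-109, -115) = (22 - 22294) + 4*(-109)**2 = -22272 + 4*11881 = -22272 + 47524 = 25252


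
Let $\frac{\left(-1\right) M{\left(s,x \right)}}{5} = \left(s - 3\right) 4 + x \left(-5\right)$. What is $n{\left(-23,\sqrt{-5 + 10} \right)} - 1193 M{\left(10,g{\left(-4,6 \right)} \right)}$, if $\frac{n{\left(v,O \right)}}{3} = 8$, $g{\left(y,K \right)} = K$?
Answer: $-11906$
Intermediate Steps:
$M{\left(s,x \right)} = 60 - 20 s + 25 x$ ($M{\left(s,x \right)} = - 5 \left(\left(s - 3\right) 4 + x \left(-5\right)\right) = - 5 \left(\left(-3 + s\right) 4 - 5 x\right) = - 5 \left(\left(-12 + 4 s\right) - 5 x\right) = - 5 \left(-12 - 5 x + 4 s\right) = 60 - 20 s + 25 x$)
$n{\left(v,O \right)} = 24$ ($n{\left(v,O \right)} = 3 \cdot 8 = 24$)
$n{\left(-23,\sqrt{-5 + 10} \right)} - 1193 M{\left(10,g{\left(-4,6 \right)} \right)} = 24 - 1193 \left(60 - 200 + 25 \cdot 6\right) = 24 - 1193 \left(60 - 200 + 150\right) = 24 - 11930 = -11906$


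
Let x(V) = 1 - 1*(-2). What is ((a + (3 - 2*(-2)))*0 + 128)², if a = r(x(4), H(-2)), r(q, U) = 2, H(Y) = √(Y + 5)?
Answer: 16384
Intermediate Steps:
x(V) = 3 (x(V) = 1 + 2 = 3)
H(Y) = √(5 + Y)
a = 2
((a + (3 - 2*(-2)))*0 + 128)² = ((2 + (3 - 2*(-2)))*0 + 128)² = ((2 + (3 + 4))*0 + 128)² = ((2 + 7)*0 + 128)² = (9*0 + 128)² = (0 + 128)² = 128² = 16384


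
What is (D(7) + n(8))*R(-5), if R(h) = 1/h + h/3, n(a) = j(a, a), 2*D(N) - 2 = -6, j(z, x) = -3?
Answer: 28/3 ≈ 9.3333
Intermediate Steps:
D(N) = -2 (D(N) = 1 + (1/2)*(-6) = 1 - 3 = -2)
n(a) = -3
R(h) = 1/h + h/3 (R(h) = 1/h + h*(1/3) = 1/h + h/3)
(D(7) + n(8))*R(-5) = (-2 - 3)*(1/(-5) + (1/3)*(-5)) = -5*(-1/5 - 5/3) = -5*(-28/15) = 28/3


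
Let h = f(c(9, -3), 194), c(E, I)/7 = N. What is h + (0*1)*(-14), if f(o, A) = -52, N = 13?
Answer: -52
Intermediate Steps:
c(E, I) = 91 (c(E, I) = 7*13 = 91)
h = -52
h + (0*1)*(-14) = -52 + (0*1)*(-14) = -52 + 0*(-14) = -52 + 0 = -52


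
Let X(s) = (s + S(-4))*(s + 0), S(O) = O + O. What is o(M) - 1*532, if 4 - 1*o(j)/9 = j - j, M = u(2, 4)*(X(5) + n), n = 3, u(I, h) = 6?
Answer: -496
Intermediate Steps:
S(O) = 2*O
X(s) = s*(-8 + s) (X(s) = (s + 2*(-4))*(s + 0) = (s - 8)*s = (-8 + s)*s = s*(-8 + s))
M = -72 (M = 6*(5*(-8 + 5) + 3) = 6*(5*(-3) + 3) = 6*(-15 + 3) = 6*(-12) = -72)
o(j) = 36 (o(j) = 36 - 9*(j - j) = 36 - 9*0 = 36 + 0 = 36)
o(M) - 1*532 = 36 - 1*532 = 36 - 532 = -496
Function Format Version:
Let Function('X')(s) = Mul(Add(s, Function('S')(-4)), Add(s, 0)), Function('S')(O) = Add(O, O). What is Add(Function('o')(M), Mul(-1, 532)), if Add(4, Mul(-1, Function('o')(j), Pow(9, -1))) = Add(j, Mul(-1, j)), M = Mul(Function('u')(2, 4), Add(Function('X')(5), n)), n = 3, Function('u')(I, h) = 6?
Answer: -496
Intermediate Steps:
Function('S')(O) = Mul(2, O)
Function('X')(s) = Mul(s, Add(-8, s)) (Function('X')(s) = Mul(Add(s, Mul(2, -4)), Add(s, 0)) = Mul(Add(s, -8), s) = Mul(Add(-8, s), s) = Mul(s, Add(-8, s)))
M = -72 (M = Mul(6, Add(Mul(5, Add(-8, 5)), 3)) = Mul(6, Add(Mul(5, -3), 3)) = Mul(6, Add(-15, 3)) = Mul(6, -12) = -72)
Function('o')(j) = 36 (Function('o')(j) = Add(36, Mul(-9, Add(j, Mul(-1, j)))) = Add(36, Mul(-9, 0)) = Add(36, 0) = 36)
Add(Function('o')(M), Mul(-1, 532)) = Add(36, Mul(-1, 532)) = Add(36, -532) = -496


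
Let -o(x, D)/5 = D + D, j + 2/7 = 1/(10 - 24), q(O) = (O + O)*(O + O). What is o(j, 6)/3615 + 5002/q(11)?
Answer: 601773/58322 ≈ 10.318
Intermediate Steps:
q(O) = 4*O² (q(O) = (2*O)*(2*O) = 4*O²)
j = -5/14 (j = -2/7 + 1/(10 - 24) = -2/7 + 1/(-14) = -2/7 - 1/14 = -5/14 ≈ -0.35714)
o(x, D) = -10*D (o(x, D) = -5*(D + D) = -10*D)
o(j, 6)/3615 + 5002/q(11) = -10*6/3615 + 5002/((4*11²)) = -60*1/3615 + 5002/((4*121)) = -4/241 + 5002/484 = -4/241 + 5002*(1/484) = -4/241 + 2501/242 = 601773/58322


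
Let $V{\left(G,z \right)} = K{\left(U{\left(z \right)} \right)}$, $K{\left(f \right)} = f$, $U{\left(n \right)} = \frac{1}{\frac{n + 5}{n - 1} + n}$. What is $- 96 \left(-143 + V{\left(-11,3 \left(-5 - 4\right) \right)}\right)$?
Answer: $\frac{5039520}{367} \approx 13732.0$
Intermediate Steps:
$U{\left(n \right)} = \frac{1}{n + \frac{5 + n}{-1 + n}}$ ($U{\left(n \right)} = \frac{1}{\frac{5 + n}{-1 + n} + n} = \frac{1}{n + \frac{5 + n}{-1 + n}}$)
$V{\left(G,z \right)} = \frac{-1 + z}{5 + z^{2}}$
$- 96 \left(-143 + V{\left(-11,3 \left(-5 - 4\right) \right)}\right) = - 96 \left(-143 + \frac{-1 + 3 \left(-5 - 4\right)}{5 + \left(3 \left(-5 - 4\right)\right)^{2}}\right) = - 96 \left(-143 + \frac{-1 + 3 \left(-9\right)}{5 + \left(3 \left(-9\right)\right)^{2}}\right) = - 96 \left(-143 + \frac{-1 - 27}{5 + \left(-27\right)^{2}}\right) = - 96 \left(-143 + \frac{1}{5 + 729} \left(-28\right)\right) = - 96 \left(-143 + \frac{1}{734} \left(-28\right)\right) = - 96 \left(-143 - \frac{14}{367}\right) = \left(-96\right) \left(- \frac{52495}{367}\right) = \frac{5039520}{367}$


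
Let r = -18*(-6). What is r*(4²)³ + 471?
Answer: 442839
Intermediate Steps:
r = 108
r*(4²)³ + 471 = 108*(4²)³ + 471 = 108*16³ + 471 = 108*4096 + 471 = 442368 + 471 = 442839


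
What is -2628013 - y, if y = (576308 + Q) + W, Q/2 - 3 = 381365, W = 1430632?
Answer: -5397689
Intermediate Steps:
Q = 762736 (Q = 6 + 2*381365 = 6 + 762730 = 762736)
y = 2769676 (y = (576308 + 762736) + 1430632 = 1339044 + 1430632 = 2769676)
-2628013 - y = -2628013 - 1*2769676 = -2628013 - 2769676 = -5397689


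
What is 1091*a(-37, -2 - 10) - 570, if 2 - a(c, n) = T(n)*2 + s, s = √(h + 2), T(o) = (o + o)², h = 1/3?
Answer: -1255220 - 1091*√21/3 ≈ -1.2569e+6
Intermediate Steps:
h = ⅓ ≈ 0.33333
T(o) = 4*o² (T(o) = (2*o)² = 4*o²)
s = √21/3 (s = √(⅓ + 2) = √(7/3) = √21/3 ≈ 1.5275)
a(c, n) = 2 - 8*n² - √21/3 (a(c, n) = 2 - ((4*n²)*2 + √21/3) = 2 - (8*n² + √21/3) = 2 + (-8*n² - √21/3) = 2 - 8*n² - √21/3)
1091*a(-37, -2 - 10) - 570 = 1091*(2 - 8*(-2 - 10)² - √21/3) - 570 = 1091*(2 - 8*(-12)² - √21/3) - 570 = 1091*(2 - 8*144 - √21/3) - 570 = 1091*(2 - 1152 - √21/3) - 570 = 1091*(-1150 - √21/3) - 570 = (-1254650 - 1091*√21/3) - 570 = -1255220 - 1091*√21/3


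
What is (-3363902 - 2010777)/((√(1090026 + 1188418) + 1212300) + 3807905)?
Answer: -26981990389195/25202455963581 + 10749358*√569611/25202455963581 ≈ -1.0703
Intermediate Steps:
(-3363902 - 2010777)/((√(1090026 + 1188418) + 1212300) + 3807905) = -5374679/((√2278444 + 1212300) + 3807905) = -5374679/((2*√569611 + 1212300) + 3807905) = -5374679/((1212300 + 2*√569611) + 3807905) = -5374679/(5020205 + 2*√569611)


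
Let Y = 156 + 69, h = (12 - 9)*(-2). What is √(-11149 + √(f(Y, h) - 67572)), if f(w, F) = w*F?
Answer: √(-11149 + 3*I*√7658) ≈ 1.243 + 105.6*I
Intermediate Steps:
h = -6 (h = 3*(-2) = -6)
Y = 225
f(w, F) = F*w
√(-11149 + √(f(Y, h) - 67572)) = √(-11149 + √(-6*225 - 67572)) = √(-11149 + √(-1350 - 67572)) = √(-11149 + √(-68922)) = √(-11149 + 3*I*√7658)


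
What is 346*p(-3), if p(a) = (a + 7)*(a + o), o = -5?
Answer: -11072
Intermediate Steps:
p(a) = (-5 + a)*(7 + a) (p(a) = (a + 7)*(a - 5) = (7 + a)*(-5 + a) = (-5 + a)*(7 + a))
346*p(-3) = 346*(-35 + (-3)² + 2*(-3)) = 346*(-35 + 9 - 6) = 346*(-32) = -11072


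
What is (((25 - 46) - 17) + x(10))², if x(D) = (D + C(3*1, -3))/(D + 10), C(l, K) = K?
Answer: 567009/400 ≈ 1417.5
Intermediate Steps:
x(D) = (-3 + D)/(10 + D) (x(D) = (D - 3)/(D + 10) = (-3 + D)/(10 + D))
(((25 - 46) - 17) + x(10))² = (((25 - 46) - 17) + (-3 + 10)/(10 + 10))² = ((-21 - 17) + 7/20)² = (-38 + (1/20)*7)² = (-38 + 7/20)² = (-753/20)² = 567009/400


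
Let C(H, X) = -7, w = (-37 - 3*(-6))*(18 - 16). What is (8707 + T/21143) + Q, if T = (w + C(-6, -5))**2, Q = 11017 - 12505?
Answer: 152633342/21143 ≈ 7219.1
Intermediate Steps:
w = -38 (w = (-37 + 18)*2 = -19*2 = -38)
Q = -1488
T = 2025 (T = (-38 - 7)**2 = (-45)**2 = 2025)
(8707 + T/21143) + Q = (8707 + 2025/21143) - 1488 = 184094126/21143 - 1488 = 152633342/21143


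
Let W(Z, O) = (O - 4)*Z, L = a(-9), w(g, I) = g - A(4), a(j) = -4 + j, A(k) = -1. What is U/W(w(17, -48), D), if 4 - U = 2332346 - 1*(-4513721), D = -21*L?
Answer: -2282021/1614 ≈ -1413.9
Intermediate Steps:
w(g, I) = 1 + g (w(g, I) = g - 1*(-1) = g + 1 = 1 + g)
L = -13 (L = -4 - 9 = -13)
D = 273 (D = -21*(-13) = 273)
W(Z, O) = Z*(-4 + O) (W(Z, O) = (-4 + O)*Z = Z*(-4 + O))
U = -6846063 (U = 4 - (2332346 - 1*(-4513721)) = 4 - (2332346 + 4513721) = 4 - 1*6846067 = 4 - 6846067 = -6846063)
U/W(w(17, -48), D) = -6846063*1/((1 + 17)*(-4 + 273)) = -6846063/(18*269) = -6846063/4842 = -6846063*1/4842 = -2282021/1614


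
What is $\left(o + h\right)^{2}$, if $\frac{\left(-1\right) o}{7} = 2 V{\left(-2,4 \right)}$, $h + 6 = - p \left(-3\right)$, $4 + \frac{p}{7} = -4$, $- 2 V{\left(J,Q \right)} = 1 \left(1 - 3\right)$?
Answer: $35344$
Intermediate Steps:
$V{\left(J,Q \right)} = 1$ ($V{\left(J,Q \right)} = - \frac{1 \left(1 - 3\right)}{2} = - \frac{1 \left(-2\right)}{2} = \left(- \frac{1}{2}\right) \left(-2\right) = 1$)
$p = -56$ ($p = -28 + 7 \left(-4\right) = -28 - 28 = -56$)
$h = -174$ ($h = -6 + \left(-1\right) \left(-56\right) \left(-3\right) = -6 + 56 \left(-3\right) = -6 - 168 = -174$)
$o = -14$ ($o = - 7 \cdot 2 \cdot 1 = \left(-7\right) 2 = -14$)
$\left(o + h\right)^{2} = \left(-14 - 174\right)^{2} = \left(-188\right)^{2} = 35344$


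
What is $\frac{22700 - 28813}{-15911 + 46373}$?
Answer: $- \frac{6113}{30462} \approx -0.20068$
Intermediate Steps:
$\frac{22700 - 28813}{-15911 + 46373} = - \frac{6113}{30462}$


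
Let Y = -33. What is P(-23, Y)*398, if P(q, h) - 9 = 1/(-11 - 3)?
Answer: 24875/7 ≈ 3553.6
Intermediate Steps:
P(q, h) = 125/14 (P(q, h) = 9 + 1/(-11 - 3) = 9 + 1/(-14) = 9 - 1/14 = 125/14)
P(-23, Y)*398 = (125/14)*398 = 24875/7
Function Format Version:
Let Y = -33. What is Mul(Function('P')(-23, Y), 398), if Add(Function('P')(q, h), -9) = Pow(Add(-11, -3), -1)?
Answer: Rational(24875, 7) ≈ 3553.6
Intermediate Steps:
Function('P')(q, h) = Rational(125, 14) (Function('P')(q, h) = Add(9, Pow(Add(-11, -3), -1)) = Add(9, Pow(-14, -1)) = Add(9, Rational(-1, 14)) = Rational(125, 14))
Mul(Function('P')(-23, Y), 398) = Mul(Rational(125, 14), 398) = Rational(24875, 7)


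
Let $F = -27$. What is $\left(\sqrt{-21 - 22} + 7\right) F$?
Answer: $-189 - 27 i \sqrt{43} \approx -189.0 - 177.05 i$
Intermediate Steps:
$\left(\sqrt{-21 - 22} + 7\right) F = \left(\sqrt{-21 - 22} + 7\right) \left(-27\right) = \left(\sqrt{-43} + 7\right) \left(-27\right) = \left(i \sqrt{43} + 7\right) \left(-27\right) = \left(7 + i \sqrt{43}\right) \left(-27\right) = -189 - 27 i \sqrt{43}$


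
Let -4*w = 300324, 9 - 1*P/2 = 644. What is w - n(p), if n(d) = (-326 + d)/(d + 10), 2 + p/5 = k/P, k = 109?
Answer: -8269282/109 ≈ -75865.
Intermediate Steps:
P = -1270 (P = 18 - 2*644 = 18 - 1288 = -1270)
w = -75081 (w = -¼*300324 = -75081)
p = -2649/254 (p = -10 + 5*(109/(-1270)) = -10 + 5*(109*(-1/1270)) = -10 + 5*(-109/1270) = -10 - 109/254 = -2649/254 ≈ -10.429)
n(d) = (-326 + d)/(10 + d)
w - n(p) = -75081 - (-326 - 2649/254)/(10 - 2649/254) = -75081 - (-85453)/((-109/254)*254) = -75081 - (-254)*(-85453)/(109*254) = -75081 - 1*85453/109 = -75081 - 85453/109 = -8269282/109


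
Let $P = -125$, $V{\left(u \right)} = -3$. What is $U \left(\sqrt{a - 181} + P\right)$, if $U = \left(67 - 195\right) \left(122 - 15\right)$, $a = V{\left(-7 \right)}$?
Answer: $1712000 - 27392 i \sqrt{46} \approx 1.712 \cdot 10^{6} - 1.8578 \cdot 10^{5} i$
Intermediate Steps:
$a = -3$
$U = -13696$ ($U = \left(-128\right) 107 = -13696$)
$U \left(\sqrt{a - 181} + P\right) = - 13696 \left(\sqrt{-3 - 181} - 125\right) = - 13696 \left(\sqrt{-184} - 125\right) = - 13696 \left(2 i \sqrt{46} - 125\right) = - 13696 \left(-125 + 2 i \sqrt{46}\right) = 1712000 - 27392 i \sqrt{46}$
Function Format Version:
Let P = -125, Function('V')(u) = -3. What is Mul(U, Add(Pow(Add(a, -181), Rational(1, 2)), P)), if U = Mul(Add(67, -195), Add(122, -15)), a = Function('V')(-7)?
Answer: Add(1712000, Mul(-27392, I, Pow(46, Rational(1, 2)))) ≈ Add(1.7120e+6, Mul(-1.8578e+5, I))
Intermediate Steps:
a = -3
U = -13696 (U = Mul(-128, 107) = -13696)
Mul(U, Add(Pow(Add(a, -181), Rational(1, 2)), P)) = Mul(-13696, Add(Pow(Add(-3, -181), Rational(1, 2)), -125)) = Mul(-13696, Add(Pow(-184, Rational(1, 2)), -125)) = Mul(-13696, Add(Mul(2, I, Pow(46, Rational(1, 2))), -125)) = Mul(-13696, Add(-125, Mul(2, I, Pow(46, Rational(1, 2))))) = Add(1712000, Mul(-27392, I, Pow(46, Rational(1, 2))))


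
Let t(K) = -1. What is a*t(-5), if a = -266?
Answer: 266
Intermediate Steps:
a*t(-5) = -266*(-1) = 266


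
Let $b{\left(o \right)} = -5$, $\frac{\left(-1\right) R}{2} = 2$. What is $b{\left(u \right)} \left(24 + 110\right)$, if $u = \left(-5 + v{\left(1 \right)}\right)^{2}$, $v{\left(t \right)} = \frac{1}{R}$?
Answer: $-670$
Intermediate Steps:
$R = -4$ ($R = \left(-2\right) 2 = -4$)
$v{\left(t \right)} = - \frac{1}{4}$ ($v{\left(t \right)} = \frac{1}{-4} = - \frac{1}{4}$)
$u = \frac{441}{16}$ ($u = \left(-5 - \frac{1}{4}\right)^{2} = \left(- \frac{21}{4}\right)^{2} = \frac{441}{16} \approx 27.563$)
$b{\left(u \right)} \left(24 + 110\right) = - 5 \left(24 + 110\right) = \left(-5\right) 134 = -670$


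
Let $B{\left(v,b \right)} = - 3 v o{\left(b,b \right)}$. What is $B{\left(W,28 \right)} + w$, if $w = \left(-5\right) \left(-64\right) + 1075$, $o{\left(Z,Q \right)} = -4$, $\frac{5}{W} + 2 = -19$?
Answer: $\frac{9745}{7} \approx 1392.1$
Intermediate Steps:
$W = - \frac{5}{21}$ ($W = \frac{5}{-2 - 19} = \frac{5}{-21} = 5 \left(- \frac{1}{21}\right) = - \frac{5}{21} \approx -0.2381$)
$B{\left(v,b \right)} = 12 v$ ($B{\left(v,b \right)} = - 3 v \left(-4\right) = 12 v$)
$w = 1395$ ($w = 320 + 1075 = 1395$)
$B{\left(W,28 \right)} + w = 12 \left(- \frac{5}{21}\right) + 1395 = - \frac{20}{7} + 1395 = \frac{9745}{7}$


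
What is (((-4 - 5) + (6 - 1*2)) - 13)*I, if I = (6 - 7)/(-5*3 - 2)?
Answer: -18/17 ≈ -1.0588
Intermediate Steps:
I = 1/17 (I = -1/(-15 - 2) = -1/(-17) = -1*(-1/17) = 1/17 ≈ 0.058824)
(((-4 - 5) + (6 - 1*2)) - 13)*I = (((-4 - 5) + (6 - 1*2)) - 13)*(1/17) = ((-9 + (6 - 2)) - 13)*(1/17) = ((-9 + 4) - 13)*(1/17) = (-5 - 13)*(1/17) = -18*1/17 = -18/17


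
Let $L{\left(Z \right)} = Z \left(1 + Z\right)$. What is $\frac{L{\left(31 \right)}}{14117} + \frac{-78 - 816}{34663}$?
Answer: $\frac{21765098}{489337571} \approx 0.044479$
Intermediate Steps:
$\frac{L{\left(31 \right)}}{14117} + \frac{-78 - 816}{34663} = \frac{31 \left(1 + 31\right)}{14117} + \frac{-78 - 816}{34663} = 31 \cdot 32 \cdot \frac{1}{14117} + \left(-78 - 816\right) \frac{1}{34663} = 992 \cdot \frac{1}{14117} - \frac{894}{34663} = \frac{992}{14117} - \frac{894}{34663} = \frac{21765098}{489337571}$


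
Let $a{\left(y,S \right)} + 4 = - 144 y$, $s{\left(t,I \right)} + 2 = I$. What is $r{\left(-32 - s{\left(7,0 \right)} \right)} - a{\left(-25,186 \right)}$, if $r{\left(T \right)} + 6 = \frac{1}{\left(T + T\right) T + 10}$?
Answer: $- \frac{6519619}{1810} \approx -3602.0$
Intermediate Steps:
$s{\left(t,I \right)} = -2 + I$
$a{\left(y,S \right)} = -4 - 144 y$
$r{\left(T \right)} = -6 + \frac{1}{10 + 2 T^{2}}$ ($r{\left(T \right)} = -6 + \frac{1}{\left(T + T\right) T + 10} = -6 + \frac{1}{2 T T + 10} = -6 + \frac{1}{2 T^{2} + 10} = -6 + \frac{1}{10 + 2 T^{2}}$)
$r{\left(-32 - s{\left(7,0 \right)} \right)} - a{\left(-25,186 \right)} = \frac{-59 - 12 \left(-32 - \left(-2 + 0\right)\right)^{2}}{2 \left(5 + \left(-32 - \left(-2 + 0\right)\right)^{2}\right)} - \left(-4 - -3600\right) = \frac{-59 - 12 \left(-32 - -2\right)^{2}}{2 \left(5 + \left(-32 - -2\right)^{2}\right)} - \left(-4 + 3600\right) = \frac{-59 - 12 \left(-32 + 2\right)^{2}}{2 \left(5 + \left(-32 + 2\right)^{2}\right)} - 3596 = \frac{-59 - 12 \left(-30\right)^{2}}{2 \left(5 + \left(-30\right)^{2}\right)} - 3596 = \frac{-59 - 10800}{2 \left(5 + 900\right)} - 3596 = \frac{-59 - 10800}{2 \cdot 905} - 3596 = \frac{1}{2} \cdot \frac{1}{905} \left(-10859\right) - 3596 = - \frac{10859}{1810} - 3596 = - \frac{6519619}{1810}$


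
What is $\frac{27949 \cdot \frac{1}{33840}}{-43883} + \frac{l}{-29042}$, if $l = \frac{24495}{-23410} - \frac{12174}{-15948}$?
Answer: $- \frac{202980099108107}{22362910699773112560} \approx -9.0766 \cdot 10^{-6}$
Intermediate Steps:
$l = - \frac{880441}{3111189}$ ($l = 24495 \left(- \frac{1}{23410}\right) - - \frac{2029}{2658} = - \frac{4899}{4682} + \frac{2029}{2658} = - \frac{880441}{3111189} \approx -0.28299$)
$\frac{27949 \cdot \frac{1}{33840}}{-43883} + \frac{l}{-29042} = \frac{27949 \cdot \frac{1}{33840}}{-43883} - \frac{880441}{3111189 \left(-29042\right)} = 27949 \cdot \frac{1}{33840} \left(- \frac{1}{43883}\right) - - \frac{880441}{90355150938} = \frac{27949}{33840} \left(- \frac{1}{43883}\right) + \frac{880441}{90355150938} = - \frac{27949}{1485000720} + \frac{880441}{90355150938} = - \frac{202980099108107}{22362910699773112560}$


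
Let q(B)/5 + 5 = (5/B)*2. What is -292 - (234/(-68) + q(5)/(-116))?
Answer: -569293/1972 ≈ -288.69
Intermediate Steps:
q(B) = -25 + 50/B (q(B) = -25 + 5*((5/B)*2) = -25 + 5*(10/B) = -25 + 50/B)
-292 - (234/(-68) + q(5)/(-116)) = -292 - (234/(-68) + (-25 + 50/5)/(-116)) = -292 - (234*(-1/68) + (-25 + 50*(1/5))*(-1/116)) = -292 - (-117/34 + (-25 + 10)*(-1/116)) = -292 - (-117/34 - 15*(-1/116)) = -292 - (-117/34 + 15/116) = -292 - 1*(-6531/1972) = -292 + 6531/1972 = -569293/1972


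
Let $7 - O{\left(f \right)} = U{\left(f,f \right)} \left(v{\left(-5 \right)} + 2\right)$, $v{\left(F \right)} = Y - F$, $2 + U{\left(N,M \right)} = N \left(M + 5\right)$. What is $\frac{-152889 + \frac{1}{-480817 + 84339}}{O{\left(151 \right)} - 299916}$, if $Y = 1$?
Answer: $\frac{60617124943}{193616462998} \approx 0.31308$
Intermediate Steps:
$U{\left(N,M \right)} = -2 + N \left(5 + M\right)$ ($U{\left(N,M \right)} = -2 + N \left(M + 5\right) = -2 + N \left(5 + M\right)$)
$v{\left(F \right)} = 1 - F$
$O{\left(f \right)} = 23 - 40 f - 8 f^{2}$ ($O{\left(f \right)} = 7 - \left(-2 + 5 f + f f\right) \left(\left(1 - -5\right) + 2\right) = 7 - \left(-2 + 5 f + f^{2}\right) \left(\left(1 + 5\right) + 2\right) = 7 - \left(-2 + f^{2} + 5 f\right) \left(6 + 2\right) = 7 - \left(-2 + f^{2} + 5 f\right) 8 = 7 - \left(-16 + 8 f^{2} + 40 f\right) = 23 - 40 f - 8 f^{2}$)
$\frac{-152889 + \frac{1}{-480817 + 84339}}{O{\left(151 \right)} - 299916} = \frac{-152889 + \frac{1}{-480817 + 84339}}{\left(23 - 6040 - 8 \cdot 151^{2}\right) - 299916} = \frac{-152889 + \frac{1}{-396478}}{\left(23 - 6040 - 182408\right) - 299916} = \frac{-152889 - \frac{1}{396478}}{\left(23 - 6040 - 182408\right) - 299916} = - \frac{60617124943}{396478 \left(-188425 - 299916\right)} = - \frac{60617124943}{396478 \left(-488341\right)} = \left(- \frac{60617124943}{396478}\right) \left(- \frac{1}{488341}\right) = \frac{60617124943}{193616462998}$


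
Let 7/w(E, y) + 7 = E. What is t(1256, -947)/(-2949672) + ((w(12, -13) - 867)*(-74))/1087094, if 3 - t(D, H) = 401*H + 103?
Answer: -186477088051/2672142277640 ≈ -0.069786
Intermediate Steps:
w(E, y) = 7/(-7 + E)
t(D, H) = -100 - 401*H (t(D, H) = 3 - (401*H + 103) = 3 - (103 + 401*H) = 3 + (-103 - 401*H) = -100 - 401*H)
t(1256, -947)/(-2949672) + ((w(12, -13) - 867)*(-74))/1087094 = (-100 - 401*(-947))/(-2949672) + ((7/(-7 + 12) - 867)*(-74))/1087094 = (-100 + 379747)*(-1/2949672) + ((7/5 - 867)*(-74))*(1/1087094) = 379647*(-1/2949672) + ((7*(1/5) - 867)*(-74))*(1/1087094) = -126549/983224 + ((7/5 - 867)*(-74))*(1/1087094) = -126549/983224 - 4328/5*(-74)*(1/1087094) = -126549/983224 + (320272/5)*(1/1087094) = -126549/983224 + 160136/2717735 = -186477088051/2672142277640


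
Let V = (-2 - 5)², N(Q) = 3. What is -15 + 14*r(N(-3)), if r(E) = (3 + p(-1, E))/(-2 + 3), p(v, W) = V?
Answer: 713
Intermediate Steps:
V = 49 (V = (-7)² = 49)
p(v, W) = 49
r(E) = 52 (r(E) = (3 + 49)/(-2 + 3) = 52/1 = 52*1 = 52)
-15 + 14*r(N(-3)) = -15 + 14*52 = -15 + 728 = 713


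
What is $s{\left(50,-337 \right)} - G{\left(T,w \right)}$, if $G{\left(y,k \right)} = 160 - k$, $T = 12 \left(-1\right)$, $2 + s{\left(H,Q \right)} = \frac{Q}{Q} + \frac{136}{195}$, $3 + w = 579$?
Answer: $\frac{81061}{195} \approx 415.7$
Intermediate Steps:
$w = 576$ ($w = -3 + 579 = 576$)
$s{\left(H,Q \right)} = - \frac{59}{195}$ ($s{\left(H,Q \right)} = -2 + \left(\frac{Q}{Q} + \frac{136}{195}\right) = -2 + \left(1 + 136 \cdot \frac{1}{195}\right) = -2 + \left(1 + \frac{136}{195}\right) = -2 + \frac{331}{195} = - \frac{59}{195}$)
$T = -12$
$s{\left(50,-337 \right)} - G{\left(T,w \right)} = - \frac{59}{195} - \left(160 - 576\right) = - \frac{59}{195} - -416 = - \frac{59}{195} + 416 = \frac{81061}{195}$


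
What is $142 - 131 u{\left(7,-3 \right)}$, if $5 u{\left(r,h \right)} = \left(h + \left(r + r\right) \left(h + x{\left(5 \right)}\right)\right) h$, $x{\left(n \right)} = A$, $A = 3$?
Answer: $- \frac{469}{5} \approx -93.8$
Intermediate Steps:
$x{\left(n \right)} = 3$
$u{\left(r,h \right)} = \frac{h \left(h + 2 r \left(3 + h\right)\right)}{5}$ ($u{\left(r,h \right)} = \frac{\left(h + \left(r + r\right) \left(h + 3\right)\right) h}{5} = \frac{\left(h + 2 r \left(3 + h\right)\right) h}{5} = \frac{h \left(h + 2 r \left(3 + h\right)\right)}{5}$)
$142 - 131 u{\left(7,-3 \right)} = 142 - 131 \cdot \frac{1}{5} \left(-3\right) \left(-3 + 6 \cdot 7 + 2 \left(-3\right) 7\right) = 142 - 131 \cdot \frac{1}{5} \left(-3\right) \left(-3 + 42 - 42\right) = 142 - 131 \cdot \frac{1}{5} \left(-3\right) \left(-3\right) = 142 - \frac{1179}{5} = - \frac{469}{5}$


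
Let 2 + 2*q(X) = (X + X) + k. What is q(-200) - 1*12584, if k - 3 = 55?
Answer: -12756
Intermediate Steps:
k = 58 (k = 3 + 55 = 58)
q(X) = 28 + X (q(X) = -1 + ((X + X) + 58)/2 = -1 + (2*X + 58)/2 = -1 + (58 + 2*X)/2 = -1 + (29 + X) = 28 + X)
q(-200) - 1*12584 = (28 - 200) - 1*12584 = -172 - 12584 = -12756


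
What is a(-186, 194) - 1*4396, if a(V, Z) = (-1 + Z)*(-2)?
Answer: -4782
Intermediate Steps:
a(V, Z) = 2 - 2*Z
a(-186, 194) - 1*4396 = (2 - 2*194) - 1*4396 = (2 - 388) - 4396 = -386 - 4396 = -4782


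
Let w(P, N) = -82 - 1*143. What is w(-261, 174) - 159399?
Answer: -159624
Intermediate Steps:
w(P, N) = -225 (w(P, N) = -82 - 143 = -225)
w(-261, 174) - 159399 = -225 - 159399 = -159624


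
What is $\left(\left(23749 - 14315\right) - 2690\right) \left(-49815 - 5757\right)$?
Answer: $-374777568$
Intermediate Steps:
$\left(\left(23749 - 14315\right) - 2690\right) \left(-49815 - 5757\right) = \left(\left(23749 - 14315\right) - 2690\right) \left(-55572\right) = \left(9434 - 2690\right) \left(-55572\right) = 6744 \left(-55572\right) = -374777568$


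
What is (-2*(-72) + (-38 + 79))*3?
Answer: 555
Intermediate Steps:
(-2*(-72) + (-38 + 79))*3 = (144 + 41)*3 = 185*3 = 555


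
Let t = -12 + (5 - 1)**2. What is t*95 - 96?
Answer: 284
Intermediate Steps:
t = 4 (t = -12 + 4**2 = -12 + 16 = 4)
t*95 - 96 = 4*95 - 96 = 380 - 96 = 284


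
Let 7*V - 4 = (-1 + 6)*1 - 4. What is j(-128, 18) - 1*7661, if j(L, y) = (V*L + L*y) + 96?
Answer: -69723/7 ≈ -9960.4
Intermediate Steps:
V = 5/7 (V = 4/7 + ((-1 + 6)*1 - 4)/7 = 4/7 + (5*1 - 4)/7 = 4/7 + (5 - 4)/7 = 4/7 + (1/7)*1 = 4/7 + 1/7 = 5/7 ≈ 0.71429)
j(L, y) = 96 + 5*L/7 + L*y (j(L, y) = (5*L/7 + L*y) + 96 = 96 + 5*L/7 + L*y)
j(-128, 18) - 1*7661 = (96 + (5/7)*(-128) - 128*18) - 1*7661 = (96 - 640/7 - 2304) - 7661 = -16096/7 - 7661 = -69723/7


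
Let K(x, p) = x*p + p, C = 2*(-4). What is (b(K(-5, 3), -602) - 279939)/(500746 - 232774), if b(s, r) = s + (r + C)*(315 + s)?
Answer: -154927/89324 ≈ -1.7344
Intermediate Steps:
C = -8
K(x, p) = p + p*x (K(x, p) = p*x + p = p + p*x)
b(s, r) = s + (-8 + r)*(315 + s) (b(s, r) = s + (r - 8)*(315 + s) = s + (-8 + r)*(315 + s))
(b(K(-5, 3), -602) - 279939)/(500746 - 232774) = ((-2520 - 21*(1 - 5) + 315*(-602) - 1806*(1 - 5)) - 279939)/(500746 - 232774) = ((-2520 - 21*(-4) - 189630 - 1806*(-4)) - 279939)/267972 = ((-2520 - 7*(-12) - 189630 - 602*(-12)) - 279939)*(1/267972) = ((-2520 + 84 - 189630 + 7224) - 279939)*(1/267972) = (-184842 - 279939)*(1/267972) = -464781*1/267972 = -154927/89324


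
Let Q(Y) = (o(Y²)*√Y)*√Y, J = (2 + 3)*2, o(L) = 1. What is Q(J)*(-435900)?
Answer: -4359000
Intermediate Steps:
J = 10 (J = 5*2 = 10)
Q(Y) = Y (Q(Y) = (1*√Y)*√Y = √Y*√Y = Y)
Q(J)*(-435900) = 10*(-435900) = -4359000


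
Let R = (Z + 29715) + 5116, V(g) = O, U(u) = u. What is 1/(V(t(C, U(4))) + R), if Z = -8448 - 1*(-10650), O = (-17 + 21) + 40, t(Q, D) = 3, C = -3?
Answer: 1/37077 ≈ 2.6971e-5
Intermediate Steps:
O = 44 (O = 4 + 40 = 44)
Z = 2202 (Z = -8448 + 10650 = 2202)
V(g) = 44
R = 37033 (R = (2202 + 29715) + 5116 = 31917 + 5116 = 37033)
1/(V(t(C, U(4))) + R) = 1/(44 + 37033) = 1/37077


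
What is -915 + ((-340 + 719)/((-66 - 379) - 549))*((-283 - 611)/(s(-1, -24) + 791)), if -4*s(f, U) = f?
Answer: -479540641/524335 ≈ -914.57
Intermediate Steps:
s(f, U) = -f/4
-915 + ((-340 + 719)/((-66 - 379) - 549))*((-283 - 611)/(s(-1, -24) + 791)) = -915 + ((-340 + 719)/((-66 - 379) - 549))*((-283 - 611)/(-¼*(-1) + 791)) = -915 + (379/(-445 - 549))*(-894/(¼ + 791)) = -915 + (379/(-994))*(-894/3165/4) = -915 + (379*(-1/994))*(-894*4/3165) = -915 - 379/994*(-1192/1055) = -915 + 225884/524335 = -479540641/524335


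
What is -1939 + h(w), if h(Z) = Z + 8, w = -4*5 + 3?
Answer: -1948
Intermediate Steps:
w = -17 (w = -20 + 3 = -17)
h(Z) = 8 + Z
-1939 + h(w) = -1939 + (8 - 17) = -1939 - 9 = -1948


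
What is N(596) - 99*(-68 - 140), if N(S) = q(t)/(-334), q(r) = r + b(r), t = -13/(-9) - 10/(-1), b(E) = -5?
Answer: 30949747/1503 ≈ 20592.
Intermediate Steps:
t = 103/9 (t = -13*(-⅑) - 10*(-1) = 13/9 + 10 = 103/9 ≈ 11.444)
q(r) = -5 + r (q(r) = r - 5 = -5 + r)
N(S) = -29/1503 (N(S) = (-5 + 103/9)/(-334) = (58/9)*(-1/334) = -29/1503)
N(596) - 99*(-68 - 140) = -29/1503 - 99*(-68 - 140) = -29/1503 - 99*(-208) = -29/1503 + 20592 = 30949747/1503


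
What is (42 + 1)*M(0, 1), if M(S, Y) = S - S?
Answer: 0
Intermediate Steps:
M(S, Y) = 0
(42 + 1)*M(0, 1) = (42 + 1)*0 = 43*0 = 0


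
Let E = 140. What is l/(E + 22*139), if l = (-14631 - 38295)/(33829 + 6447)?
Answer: -8821/21467108 ≈ -0.00041091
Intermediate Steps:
l = -26463/20138 (l = -52926/40276 = -52926*1/40276 = -26463/20138 ≈ -1.3141)
l/(E + 22*139) = -26463/(20138*(140 + 22*139)) = -26463/(20138*(140 + 3058)) = -26463/20138/3198 = -26463/20138*1/3198 = -8821/21467108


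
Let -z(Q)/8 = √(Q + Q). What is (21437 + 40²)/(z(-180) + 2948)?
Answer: 16978269/2178436 + 69111*I*√10/544609 ≈ 7.7938 + 0.40129*I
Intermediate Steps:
z(Q) = -8*√2*√Q (z(Q) = -8*√(Q + Q) = -8*√2*√Q)
(21437 + 40²)/(z(-180) + 2948) = (21437 + 40²)/(-8*√2*√(-180) + 2948) = (21437 + 1600)/(-8*√2*6*I*√5 + 2948) = 23037/(-48*I*√10 + 2948) = 23037/(2948 - 48*I*√10)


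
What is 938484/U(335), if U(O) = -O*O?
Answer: -938484/112225 ≈ -8.3625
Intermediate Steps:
U(O) = -O²
938484/U(335) = 938484/((-1*335²)) = 938484/((-1*112225)) = 938484/(-112225) = 938484*(-1/112225) = -938484/112225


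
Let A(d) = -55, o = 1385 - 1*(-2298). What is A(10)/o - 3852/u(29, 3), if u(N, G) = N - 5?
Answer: -1182353/7366 ≈ -160.51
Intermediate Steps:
o = 3683 (o = 1385 + 2298 = 3683)
u(N, G) = -5 + N (u(N, G) = N - 1*5 = N - 5 = -5 + N)
A(10)/o - 3852/u(29, 3) = -55/3683 - 3852/(-5 + 29) = -55*1/3683 - 3852/24 = -55/3683 - 3852*1/24 = -55/3683 - 321/2 = -1182353/7366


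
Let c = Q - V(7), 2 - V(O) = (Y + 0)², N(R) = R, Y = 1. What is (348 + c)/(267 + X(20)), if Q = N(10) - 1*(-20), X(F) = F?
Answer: 377/287 ≈ 1.3136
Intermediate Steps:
V(O) = 1 (V(O) = 2 - (1 + 0)² = 2 - 1*1² = 2 - 1*1 = 2 - 1 = 1)
Q = 30 (Q = 10 - 1*(-20) = 10 + 20 = 30)
c = 29 (c = 30 - 1*1 = 30 - 1 = 29)
(348 + c)/(267 + X(20)) = (348 + 29)/(267 + 20) = 377/287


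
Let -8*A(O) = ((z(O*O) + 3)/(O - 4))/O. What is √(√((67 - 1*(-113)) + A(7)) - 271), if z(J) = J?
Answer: √(-478044 + 42*√316974)/42 ≈ 16.05*I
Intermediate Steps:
A(O) = -(3 + O²)/(8*O*(-4 + O)) (A(O) = -(O*O + 3)/(O - 4)/(8*O) = -(O² + 3)/(-4 + O)/(8*O) = -(3 + O²)/(-4 + O)/(8*O) = -(3 + O²)/(8*O*(-4 + O)))
√(√((67 - 1*(-113)) + A(7)) - 271) = √(√((67 - 1*(-113)) + (⅛)*(-3 - 1*7²)/(7*(-4 + 7))) - 271) = √(√((67 + 113) + (⅛)*(⅐)*(-3 - 1*49)/3) - 271) = √(√(180 + (⅛)*(⅐)*(⅓)*(-3 - 49)) - 271) = √(√(180 + (⅛)*(⅐)*(⅓)*(-52)) - 271) = √(√(180 - 13/42) - 271) = √(√(7547/42) - 271) = √(√316974/42 - 271) = √(-271 + √316974/42)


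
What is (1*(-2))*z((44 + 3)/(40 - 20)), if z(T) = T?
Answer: -47/10 ≈ -4.7000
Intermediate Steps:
(1*(-2))*z((44 + 3)/(40 - 20)) = (1*(-2))*((44 + 3)/(40 - 20)) = -94/20 = -2*47/20 = -47/10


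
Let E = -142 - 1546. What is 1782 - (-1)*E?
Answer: 94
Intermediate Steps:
E = -1688
1782 - (-1)*E = 1782 - (-1)*(-1688) = 1782 - 1*1688 = 1782 - 1688 = 94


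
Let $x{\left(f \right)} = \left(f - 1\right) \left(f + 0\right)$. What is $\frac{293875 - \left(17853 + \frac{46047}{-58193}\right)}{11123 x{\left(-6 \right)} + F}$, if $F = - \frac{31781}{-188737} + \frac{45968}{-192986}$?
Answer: $\frac{292528744160007760913}{495102097330397531183} \approx 0.59085$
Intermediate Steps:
$F = - \frac{1271287175}{18211799341}$ ($F = \left(-31781\right) \left(- \frac{1}{188737}\right) + 45968 \left(- \frac{1}{192986}\right) = \frac{31781}{188737} - \frac{22984}{96493} = - \frac{1271287175}{18211799341} \approx -0.069806$)
$x{\left(f \right)} = f \left(-1 + f\right)$ ($x{\left(f \right)} = \left(-1 + f\right) f = f \left(-1 + f\right)$)
$\frac{293875 - \left(17853 + \frac{46047}{-58193}\right)}{11123 x{\left(-6 \right)} + F} = \frac{293875 - \left(17853 + \frac{46047}{-58193}\right)}{11123 \left(- 6 \left(-1 - 6\right)\right) - \frac{1271287175}{18211799341}} = \frac{293875 - \frac{1038873582}{58193}}{11123 \left(\left(-6\right) \left(-7\right)\right) - \frac{1271287175}{18211799341}} = \frac{293875 + \left(-17853 + \frac{46047}{58193}\right)}{11123 \cdot 42 - \frac{1271287175}{18211799341}} = \frac{293875 - \frac{1038873582}{58193}}{467166 - \frac{1271287175}{18211799341}} = \frac{16062594293}{58193 \cdot \frac{8507932179650431}{18211799341}} = \frac{16062594293}{58193} \cdot \frac{18211799341}{8507932179650431} = \frac{292528744160007760913}{495102097330397531183}$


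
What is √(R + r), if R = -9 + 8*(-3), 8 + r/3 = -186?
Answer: I*√615 ≈ 24.799*I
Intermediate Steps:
r = -582 (r = -24 + 3*(-186) = -24 - 558 = -582)
R = -33 (R = -9 - 24 = -33)
√(R + r) = √(-33 - 582) = √(-615) = I*√615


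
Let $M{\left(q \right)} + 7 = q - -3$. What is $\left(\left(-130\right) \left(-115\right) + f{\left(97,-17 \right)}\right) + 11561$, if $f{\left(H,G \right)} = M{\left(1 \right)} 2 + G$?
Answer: $26488$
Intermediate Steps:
$M{\left(q \right)} = -4 + q$ ($M{\left(q \right)} = -7 + \left(q - -3\right) = -7 + \left(q + 3\right) = -7 + \left(3 + q\right) = -4 + q$)
$f{\left(H,G \right)} = -6 + G$ ($f{\left(H,G \right)} = \left(-4 + 1\right) 2 + G = \left(-3\right) 2 + G = -6 + G$)
$\left(\left(-130\right) \left(-115\right) + f{\left(97,-17 \right)}\right) + 11561 = \left(\left(-130\right) \left(-115\right) - 23\right) + 11561 = \left(14950 - 23\right) + 11561 = 14927 + 11561 = 26488$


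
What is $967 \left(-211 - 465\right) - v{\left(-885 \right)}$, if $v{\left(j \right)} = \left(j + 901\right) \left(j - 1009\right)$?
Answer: $-623388$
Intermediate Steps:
$v{\left(j \right)} = \left(-1009 + j\right) \left(901 + j\right)$ ($v{\left(j \right)} = \left(901 + j\right) \left(-1009 + j\right) = \left(-1009 + j\right) \left(901 + j\right)$)
$967 \left(-211 - 465\right) - v{\left(-885 \right)} = 967 \left(-211 - 465\right) - \left(-909109 + \left(-885\right)^{2} - -95580\right) = 967 \left(-676\right) - \left(-909109 + 783225 + 95580\right) = -653692 - -30304 = -653692 + 30304 = -623388$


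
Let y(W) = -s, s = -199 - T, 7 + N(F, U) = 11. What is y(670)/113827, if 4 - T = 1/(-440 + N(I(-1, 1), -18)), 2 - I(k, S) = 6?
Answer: 88509/49628572 ≈ 0.0017834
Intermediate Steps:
I(k, S) = -4 (I(k, S) = 2 - 1*6 = 2 - 6 = -4)
N(F, U) = 4 (N(F, U) = -7 + 11 = 4)
T = 1745/436 (T = 4 - 1/(-440 + 4) = 4 - 1/(-436) = 4 - 1*(-1/436) = 4 + 1/436 = 1745/436 ≈ 4.0023)
s = -88509/436 (s = -199 - 1*1745/436 = -199 - 1745/436 = -88509/436 ≈ -203.00)
y(W) = 88509/436 (y(W) = -1*(-88509/436) = 88509/436)
y(670)/113827 = (88509/436)/113827 = (88509/436)*(1/113827) = 88509/49628572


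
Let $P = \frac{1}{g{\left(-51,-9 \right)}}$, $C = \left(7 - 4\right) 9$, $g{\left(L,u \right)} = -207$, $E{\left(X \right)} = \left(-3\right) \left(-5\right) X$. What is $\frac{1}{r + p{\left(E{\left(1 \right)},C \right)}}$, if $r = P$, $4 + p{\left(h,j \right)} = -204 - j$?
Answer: $- \frac{207}{48646} \approx -0.0042552$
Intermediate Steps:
$E{\left(X \right)} = 15 X$
$C = 27$ ($C = 3 \cdot 9 = 27$)
$P = - \frac{1}{207}$ ($P = \frac{1}{-207} = - \frac{1}{207} \approx -0.0048309$)
$p{\left(h,j \right)} = -208 - j$ ($p{\left(h,j \right)} = -4 - \left(204 + j\right) = -208 - j$)
$r = - \frac{1}{207} \approx -0.0048309$
$\frac{1}{r + p{\left(E{\left(1 \right)},C \right)}} = \frac{1}{- \frac{1}{207} - 235} = \frac{1}{- \frac{48646}{207}} = - \frac{207}{48646}$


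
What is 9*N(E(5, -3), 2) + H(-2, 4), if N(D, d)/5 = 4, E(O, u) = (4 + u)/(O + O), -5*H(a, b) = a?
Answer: 902/5 ≈ 180.40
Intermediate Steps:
H(a, b) = -a/5
E(O, u) = (4 + u)/(2*O) (E(O, u) = (4 + u)/((2*O)) = (4 + u)*(1/(2*O)) = (4 + u)/(2*O))
N(D, d) = 20 (N(D, d) = 5*4 = 20)
9*N(E(5, -3), 2) + H(-2, 4) = 9*20 - ⅕*(-2) = 180 + ⅖ = 902/5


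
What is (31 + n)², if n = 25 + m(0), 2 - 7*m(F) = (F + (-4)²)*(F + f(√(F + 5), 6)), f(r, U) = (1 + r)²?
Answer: 93924/49 - 19072*√5/49 ≈ 1046.5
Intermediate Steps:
m(F) = 2/7 - (16 + F)*(F + (1 + √(5 + F))²)/7 (m(F) = 2/7 - (F + (-4)²)*(F + (1 + √(F + 5))²)/7 = 2/7 - (F + 16)*(F + (1 + √(5 + F))²)/7 = 2/7 - (16 + F)*(F + (1 + √(5 + F))²)/7)
n = 81/7 - 32*√5/7 (n = 25 + (-94/7 - 38/7*0 - 32*√(5 + 0)/7 - 2/7*0² - 2/7*0*√(5 + 0)) = 25 + (-94/7 + 0 - 32*√5/7 - 2/7*0 - 2/7*0*√5) = 25 + (-94/7 + 0 - 32*√5/7 + 0 + 0) = 25 + (-94/7 - 32*√5/7) = 81/7 - 32*√5/7 ≈ 1.3494)
(31 + n)² = (31 + (81/7 - 32*√5/7))² = (298/7 - 32*√5/7)²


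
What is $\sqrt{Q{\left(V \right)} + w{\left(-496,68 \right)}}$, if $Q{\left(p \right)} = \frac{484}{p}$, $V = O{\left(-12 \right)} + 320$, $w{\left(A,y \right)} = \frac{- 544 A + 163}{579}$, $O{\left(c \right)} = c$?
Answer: $\frac{\sqrt{7685614734}}{4053} \approx 21.63$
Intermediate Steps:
$w{\left(A,y \right)} = \frac{163}{579} - \frac{544 A}{579}$ ($w{\left(A,y \right)} = \left(163 - 544 A\right) \frac{1}{579} = \frac{163}{579} - \frac{544 A}{579}$)
$V = 308$ ($V = -12 + 320 = 308$)
$\sqrt{Q{\left(V \right)} + w{\left(-496,68 \right)}} = \sqrt{\frac{484}{308} + \left(\frac{163}{579} - - \frac{269824}{579}\right)} = \sqrt{484 \cdot \frac{1}{308} + \left(\frac{163}{579} + \frac{269824}{579}\right)} = \sqrt{\frac{11}{7} + \frac{269987}{579}} = \sqrt{\frac{1896278}{4053}} = \frac{\sqrt{7685614734}}{4053}$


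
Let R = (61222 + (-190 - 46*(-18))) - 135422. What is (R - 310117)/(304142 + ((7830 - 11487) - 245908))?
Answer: -383679/54577 ≈ -7.0301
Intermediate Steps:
R = -73562 (R = (61222 + (-190 + 828)) - 135422 = (61222 + 638) - 135422 = 61860 - 135422 = -73562)
(R - 310117)/(304142 + ((7830 - 11487) - 245908)) = (-73562 - 310117)/(304142 + ((7830 - 11487) - 245908)) = -383679/(304142 + (-3657 - 245908)) = -383679/(304142 - 249565) = -383679/54577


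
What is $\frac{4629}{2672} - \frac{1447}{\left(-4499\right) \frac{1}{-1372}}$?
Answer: $- \frac{5283852977}{12021328} \approx -439.54$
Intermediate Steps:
$\frac{4629}{2672} - \frac{1447}{\left(-4499\right) \frac{1}{-1372}} = 4629 \cdot \frac{1}{2672} - \frac{1447}{\left(-4499\right) \left(- \frac{1}{1372}\right)} = \frac{4629}{2672} - \frac{1447}{\frac{4499}{1372}} = \frac{4629}{2672} - \frac{1985284}{4499} = - \frac{5283852977}{12021328}$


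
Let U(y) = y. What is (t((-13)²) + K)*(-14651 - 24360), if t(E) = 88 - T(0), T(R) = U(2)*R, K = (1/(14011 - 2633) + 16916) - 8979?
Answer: -3562033981961/11378 ≈ -3.1306e+8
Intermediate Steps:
K = 90307187/11378 (K = (1/11378 + 16916) - 8979 = 192470249/11378 - 8979 = 90307187/11378 ≈ 7937.0)
T(R) = 2*R
t(E) = 88 (t(E) = 88 - 2*0 = 88 - 1*0 = 88 + 0 = 88)
(t((-13)²) + K)*(-14651 - 24360) = (88 + 90307187/11378)*(-14651 - 24360) = (91308451/11378)*(-39011) = -3562033981961/11378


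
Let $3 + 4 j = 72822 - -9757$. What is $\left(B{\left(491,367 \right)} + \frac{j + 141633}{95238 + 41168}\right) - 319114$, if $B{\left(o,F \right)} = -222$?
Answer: $- \frac{43559184139}{136406} \approx -3.1934 \cdot 10^{5}$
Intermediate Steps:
$j = 20644$ ($j = - \frac{3}{4} + \frac{72822 - -9757}{4} = - \frac{3}{4} + \frac{72822 + 9757}{4} = - \frac{3}{4} + \frac{1}{4} \cdot 82579 = - \frac{3}{4} + \frac{82579}{4} = 20644$)
$\left(B{\left(491,367 \right)} + \frac{j + 141633}{95238 + 41168}\right) - 319114 = \left(-222 + \frac{20644 + 141633}{95238 + 41168}\right) - 319114 = \left(-222 + \frac{162277}{136406}\right) - 319114 = - \frac{30119855}{136406} - 319114 = - \frac{43559184139}{136406}$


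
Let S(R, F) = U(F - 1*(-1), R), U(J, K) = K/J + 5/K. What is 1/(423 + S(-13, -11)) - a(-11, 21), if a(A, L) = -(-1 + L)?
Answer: 1102310/55109 ≈ 20.002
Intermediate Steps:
a(A, L) = 1 - L
U(J, K) = 5/K + K/J
S(R, F) = 5/R + R/(1 + F) (S(R, F) = 5/R + R/(F - 1*(-1)) = 5/R + R/(F + 1) = 5/R + R/(1 + F))
1/(423 + S(-13, -11)) - a(-11, 21) = 1/(423 + (5/(-13) - 13/(1 - 11))) - (1 - 1*21) = 1/(423 + (5*(-1/13) - 13/(-10))) - (1 - 21) = 1/(423 + (-5/13 - 13*(-⅒))) - 1*(-20) = 1/(423 + (-5/13 + 13/10)) + 20 = 1/(423 + 119/130) + 20 = 1/(55109/130) + 20 = 130/55109 + 20 = 1102310/55109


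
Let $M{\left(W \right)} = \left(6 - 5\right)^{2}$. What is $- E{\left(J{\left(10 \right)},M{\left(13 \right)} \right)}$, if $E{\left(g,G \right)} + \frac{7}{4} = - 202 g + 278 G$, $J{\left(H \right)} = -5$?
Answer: $- \frac{5145}{4} \approx -1286.3$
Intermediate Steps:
$M{\left(W \right)} = 1$ ($M{\left(W \right)} = 1^{2} = 1$)
$E{\left(g,G \right)} = - \frac{7}{4} - 202 g + 278 G$ ($E{\left(g,G \right)} = - \frac{7}{4} + \left(- 202 g + 278 G\right) = - \frac{7}{4} - 202 g + 278 G$)
$- E{\left(J{\left(10 \right)},M{\left(13 \right)} \right)} = - (- \frac{7}{4} - -1010 + 278 \cdot 1) = - (- \frac{7}{4} + 1010 + 278) = \left(-1\right) \frac{5145}{4} = - \frac{5145}{4}$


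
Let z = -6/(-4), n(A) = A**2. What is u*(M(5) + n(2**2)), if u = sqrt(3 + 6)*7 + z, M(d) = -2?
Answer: 315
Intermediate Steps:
z = 3/2 (z = -6*(-1/4) = 3/2 ≈ 1.5000)
u = 45/2 (u = sqrt(3 + 6)*7 + 3/2 = sqrt(9)*7 + 3/2 = 3*7 + 3/2 = 21 + 3/2 = 45/2 ≈ 22.500)
u*(M(5) + n(2**2)) = 45*(-2 + (2**2)**2)/2 = 45*(-2 + 4**2)/2 = 45*(-2 + 16)/2 = (45/2)*14 = 315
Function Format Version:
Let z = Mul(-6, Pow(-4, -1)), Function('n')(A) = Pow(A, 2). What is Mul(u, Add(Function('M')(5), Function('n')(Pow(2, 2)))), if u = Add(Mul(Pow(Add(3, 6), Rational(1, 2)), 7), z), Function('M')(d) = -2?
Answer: 315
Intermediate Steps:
z = Rational(3, 2) (z = Mul(-6, Rational(-1, 4)) = Rational(3, 2) ≈ 1.5000)
u = Rational(45, 2) (u = Add(Mul(Pow(Add(3, 6), Rational(1, 2)), 7), Rational(3, 2)) = Add(Mul(Pow(9, Rational(1, 2)), 7), Rational(3, 2)) = Add(Mul(3, 7), Rational(3, 2)) = Add(21, Rational(3, 2)) = Rational(45, 2) ≈ 22.500)
Mul(u, Add(Function('M')(5), Function('n')(Pow(2, 2)))) = Mul(Rational(45, 2), Add(-2, Pow(Pow(2, 2), 2))) = Mul(Rational(45, 2), Add(-2, Pow(4, 2))) = Mul(Rational(45, 2), Add(-2, 16)) = Mul(Rational(45, 2), 14) = 315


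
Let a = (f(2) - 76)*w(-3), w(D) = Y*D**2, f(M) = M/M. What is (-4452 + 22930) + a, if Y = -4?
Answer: 21178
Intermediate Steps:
f(M) = 1
w(D) = -4*D**2
a = 2700 (a = (1 - 76)*(-4*(-3)**2) = -(-300)*9 = -75*(-36) = 2700)
(-4452 + 22930) + a = (-4452 + 22930) + 2700 = 18478 + 2700 = 21178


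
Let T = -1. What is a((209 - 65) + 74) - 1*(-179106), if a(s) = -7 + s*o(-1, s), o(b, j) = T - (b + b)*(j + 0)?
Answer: 273929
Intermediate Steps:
o(b, j) = -1 - 2*b*j (o(b, j) = -1 - (b + b)*(j + 0) = -1 - 2*b*j)
a(s) = -7 + s*(-1 + 2*s) (a(s) = -7 + s*(-1 - 2*(-1)*s) = -7 + s*(-1 + 2*s))
a((209 - 65) + 74) - 1*(-179106) = (-7 + ((209 - 65) + 74)*(-1 + 2*((209 - 65) + 74))) - 1*(-179106) = (-7 + (144 + 74)*(-1 + 2*(144 + 74))) + 179106 = (-7 + 218*(-1 + 2*218)) + 179106 = (-7 + 218*(-1 + 436)) + 179106 = (-7 + 218*435) + 179106 = (-7 + 94830) + 179106 = 94823 + 179106 = 273929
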